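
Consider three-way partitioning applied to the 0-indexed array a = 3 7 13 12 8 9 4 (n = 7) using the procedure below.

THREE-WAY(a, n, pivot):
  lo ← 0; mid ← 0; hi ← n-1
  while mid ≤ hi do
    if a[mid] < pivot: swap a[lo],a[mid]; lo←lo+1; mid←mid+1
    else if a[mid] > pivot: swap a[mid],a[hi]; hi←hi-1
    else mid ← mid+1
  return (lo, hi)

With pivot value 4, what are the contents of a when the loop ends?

pivot = 4; lo=0, mid=0, hi=6
a[mid]=3<4: swap a[0],a[0]; lo=1,mid=1 → 3 7 13 12 8 9 4
a[mid]=7>4: swap a[1],a[6]; hi=5 → 3 4 13 12 8 9 7
a[mid]=4=4: mid=2
a[mid]=13>4: swap a[2],a[5]; hi=4 → 3 4 9 12 8 13 7
a[mid]=9>4: swap a[2],a[4]; hi=3 → 3 4 8 12 9 13 7
a[mid]=8>4: swap a[2],a[3]; hi=2 → 3 4 12 8 9 13 7
a[mid]=12>4: swap a[2],a[2]; hi=1 → 3 4 12 8 9 13 7
end: lo=1, hi=1; a = 3 4 12 8 9 13 7

3 4 12 8 9 13 7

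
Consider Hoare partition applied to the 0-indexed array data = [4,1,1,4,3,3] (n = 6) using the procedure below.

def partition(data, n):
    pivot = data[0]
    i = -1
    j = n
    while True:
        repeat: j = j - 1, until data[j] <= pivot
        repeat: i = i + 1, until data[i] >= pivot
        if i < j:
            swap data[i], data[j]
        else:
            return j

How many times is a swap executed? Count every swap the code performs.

2

pivot = data[0] = 4; i = -1, j = 6
j→5 (data[5]=3≤4), i→0 (data[0]=4≥4); i<j, swap → [3,1,1,4,3,4]
j→4 (data[4]=3≤4), i→3 (data[3]=4≥4); i<j, swap → [3,1,1,3,4,4]
j→3, i→4; i≥j, return j=3. data = [3,1,1,3,4,4]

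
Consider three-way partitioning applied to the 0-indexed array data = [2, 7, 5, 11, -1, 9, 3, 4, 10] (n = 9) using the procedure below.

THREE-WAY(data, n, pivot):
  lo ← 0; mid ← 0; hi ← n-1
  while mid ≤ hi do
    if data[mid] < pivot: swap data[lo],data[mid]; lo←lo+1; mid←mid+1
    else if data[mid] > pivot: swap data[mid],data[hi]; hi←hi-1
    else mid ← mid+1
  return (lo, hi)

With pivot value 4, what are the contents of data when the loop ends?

[2, 3, -1, 4, 9, 11, 5, 10, 7]

pivot = 4; lo=0, mid=0, hi=8
data[mid]=2<4: swap data[0],data[0]; lo=1,mid=1 → [2, 7, 5, 11, -1, 9, 3, 4, 10]
data[mid]=7>4: swap data[1],data[8]; hi=7 → [2, 10, 5, 11, -1, 9, 3, 4, 7]
data[mid]=10>4: swap data[1],data[7]; hi=6 → [2, 4, 5, 11, -1, 9, 3, 10, 7]
data[mid]=4=4: mid=2
data[mid]=5>4: swap data[2],data[6]; hi=5 → [2, 4, 3, 11, -1, 9, 5, 10, 7]
data[mid]=3<4: swap data[1],data[2]; lo=2,mid=3 → [2, 3, 4, 11, -1, 9, 5, 10, 7]
data[mid]=11>4: swap data[3],data[5]; hi=4 → [2, 3, 4, 9, -1, 11, 5, 10, 7]
data[mid]=9>4: swap data[3],data[4]; hi=3 → [2, 3, 4, -1, 9, 11, 5, 10, 7]
data[mid]=-1<4: swap data[2],data[3]; lo=3,mid=4 → [2, 3, -1, 4, 9, 11, 5, 10, 7]
end: lo=3, hi=3; data = [2, 3, -1, 4, 9, 11, 5, 10, 7]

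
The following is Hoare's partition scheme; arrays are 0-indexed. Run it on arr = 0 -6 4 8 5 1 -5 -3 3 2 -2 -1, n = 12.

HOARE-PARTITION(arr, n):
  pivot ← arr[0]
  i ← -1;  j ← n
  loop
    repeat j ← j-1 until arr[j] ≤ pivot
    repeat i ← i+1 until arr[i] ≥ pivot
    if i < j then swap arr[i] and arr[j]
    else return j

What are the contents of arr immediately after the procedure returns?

pivot = arr[0] = 0; i = -1, j = 12
j→11 (arr[11]=-1≤0), i→0 (arr[0]=0≥0); i<j, swap → -1 -6 4 8 5 1 -5 -3 3 2 -2 0
j→10 (arr[10]=-2≤0), i→2 (arr[2]=4≥0); i<j, swap → -1 -6 -2 8 5 1 -5 -3 3 2 4 0
j→7 (arr[7]=-3≤0), i→3 (arr[3]=8≥0); i<j, swap → -1 -6 -2 -3 5 1 -5 8 3 2 4 0
j→6 (arr[6]=-5≤0), i→4 (arr[4]=5≥0); i<j, swap → -1 -6 -2 -3 -5 1 5 8 3 2 4 0
j→4, i→5; i≥j, return j=4. arr = -1 -6 -2 -3 -5 1 5 8 3 2 4 0

-1 -6 -2 -3 -5 1 5 8 3 2 4 0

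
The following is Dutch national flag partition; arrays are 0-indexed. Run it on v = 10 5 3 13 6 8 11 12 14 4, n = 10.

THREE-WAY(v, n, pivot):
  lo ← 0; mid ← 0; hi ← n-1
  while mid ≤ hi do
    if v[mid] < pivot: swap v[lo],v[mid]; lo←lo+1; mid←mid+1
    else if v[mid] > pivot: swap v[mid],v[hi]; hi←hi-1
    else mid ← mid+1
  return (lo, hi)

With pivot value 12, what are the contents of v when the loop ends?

10 5 3 4 6 8 11 12 14 13

lo=0 mid=0 hi=9
10<12: swap(0,0), lo=1 mid=1 ⇒ 10 5 3 13 6 8 11 12 14 4
5<12: swap(1,1), lo=2 mid=2 ⇒ 10 5 3 13 6 8 11 12 14 4
3<12: swap(2,2), lo=3 mid=3 ⇒ 10 5 3 13 6 8 11 12 14 4
13>12: swap(3,9), hi=8 ⇒ 10 5 3 4 6 8 11 12 14 13
4<12: swap(3,3), lo=4 mid=4 ⇒ 10 5 3 4 6 8 11 12 14 13
6<12: swap(4,4), lo=5 mid=5 ⇒ 10 5 3 4 6 8 11 12 14 13
8<12: swap(5,5), lo=6 mid=6 ⇒ 10 5 3 4 6 8 11 12 14 13
11<12: swap(6,6), lo=7 mid=7 ⇒ 10 5 3 4 6 8 11 12 14 13
12=12: mid=8
14>12: swap(8,8), hi=7 ⇒ 10 5 3 4 6 8 11 12 14 13
done. lo=7 hi=7; v=10 5 3 4 6 8 11 12 14 13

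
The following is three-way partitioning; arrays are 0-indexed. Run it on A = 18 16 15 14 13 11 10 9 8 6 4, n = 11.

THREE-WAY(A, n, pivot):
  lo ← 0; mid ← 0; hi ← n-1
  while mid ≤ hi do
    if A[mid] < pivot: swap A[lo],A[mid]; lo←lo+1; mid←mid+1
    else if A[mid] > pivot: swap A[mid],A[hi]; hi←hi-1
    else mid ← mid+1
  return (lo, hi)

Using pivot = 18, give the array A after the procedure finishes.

lo=0 mid=0 hi=10
18=18: mid=1
16<18: swap(0,1), lo=1 mid=2 ⇒ 16 18 15 14 13 11 10 9 8 6 4
15<18: swap(1,2), lo=2 mid=3 ⇒ 16 15 18 14 13 11 10 9 8 6 4
14<18: swap(2,3), lo=3 mid=4 ⇒ 16 15 14 18 13 11 10 9 8 6 4
13<18: swap(3,4), lo=4 mid=5 ⇒ 16 15 14 13 18 11 10 9 8 6 4
11<18: swap(4,5), lo=5 mid=6 ⇒ 16 15 14 13 11 18 10 9 8 6 4
10<18: swap(5,6), lo=6 mid=7 ⇒ 16 15 14 13 11 10 18 9 8 6 4
9<18: swap(6,7), lo=7 mid=8 ⇒ 16 15 14 13 11 10 9 18 8 6 4
8<18: swap(7,8), lo=8 mid=9 ⇒ 16 15 14 13 11 10 9 8 18 6 4
6<18: swap(8,9), lo=9 mid=10 ⇒ 16 15 14 13 11 10 9 8 6 18 4
4<18: swap(9,10), lo=10 mid=11 ⇒ 16 15 14 13 11 10 9 8 6 4 18
done. lo=10 hi=10; A=16 15 14 13 11 10 9 8 6 4 18

16 15 14 13 11 10 9 8 6 4 18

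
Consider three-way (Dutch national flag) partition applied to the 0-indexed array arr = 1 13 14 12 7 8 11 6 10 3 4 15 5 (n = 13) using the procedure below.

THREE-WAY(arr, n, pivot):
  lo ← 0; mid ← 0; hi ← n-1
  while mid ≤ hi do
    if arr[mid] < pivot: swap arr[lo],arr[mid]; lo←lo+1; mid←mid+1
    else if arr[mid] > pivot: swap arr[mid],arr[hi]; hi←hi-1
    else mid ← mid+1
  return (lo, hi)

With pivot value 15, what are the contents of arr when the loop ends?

1 13 14 12 7 8 11 6 10 3 4 5 15

lo=0 mid=0 hi=12
1<15: swap(0,0), lo=1 mid=1 ⇒ 1 13 14 12 7 8 11 6 10 3 4 15 5
13<15: swap(1,1), lo=2 mid=2 ⇒ 1 13 14 12 7 8 11 6 10 3 4 15 5
14<15: swap(2,2), lo=3 mid=3 ⇒ 1 13 14 12 7 8 11 6 10 3 4 15 5
12<15: swap(3,3), lo=4 mid=4 ⇒ 1 13 14 12 7 8 11 6 10 3 4 15 5
7<15: swap(4,4), lo=5 mid=5 ⇒ 1 13 14 12 7 8 11 6 10 3 4 15 5
8<15: swap(5,5), lo=6 mid=6 ⇒ 1 13 14 12 7 8 11 6 10 3 4 15 5
11<15: swap(6,6), lo=7 mid=7 ⇒ 1 13 14 12 7 8 11 6 10 3 4 15 5
6<15: swap(7,7), lo=8 mid=8 ⇒ 1 13 14 12 7 8 11 6 10 3 4 15 5
10<15: swap(8,8), lo=9 mid=9 ⇒ 1 13 14 12 7 8 11 6 10 3 4 15 5
3<15: swap(9,9), lo=10 mid=10 ⇒ 1 13 14 12 7 8 11 6 10 3 4 15 5
4<15: swap(10,10), lo=11 mid=11 ⇒ 1 13 14 12 7 8 11 6 10 3 4 15 5
15=15: mid=12
5<15: swap(11,12), lo=12 mid=13 ⇒ 1 13 14 12 7 8 11 6 10 3 4 5 15
done. lo=12 hi=12; arr=1 13 14 12 7 8 11 6 10 3 4 5 15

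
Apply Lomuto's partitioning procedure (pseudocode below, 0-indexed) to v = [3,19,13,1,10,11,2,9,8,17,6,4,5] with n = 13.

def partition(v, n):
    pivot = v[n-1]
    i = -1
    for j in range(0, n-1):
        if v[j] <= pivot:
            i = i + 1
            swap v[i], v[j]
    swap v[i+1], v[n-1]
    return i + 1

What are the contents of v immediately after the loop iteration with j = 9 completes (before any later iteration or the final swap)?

[3,1,2,19,10,11,13,9,8,17,6,4,5]

pivot=5, i=-1
j=0: 3≤5, i=0, swap(0,0) ⇒ [3,19,13,1,10,11,2,9,8,17,6,4,5]
j=1: 19>5, skip
j=2: 13>5, skip
j=3: 1≤5, i=1, swap(1,3) ⇒ [3,1,13,19,10,11,2,9,8,17,6,4,5]
j=4: 10>5, skip
j=5: 11>5, skip
j=6: 2≤5, i=2, swap(2,6) ⇒ [3,1,2,19,10,11,13,9,8,17,6,4,5]
j=7: 9>5, skip
j=8: 8>5, skip
j=9: 17>5, skip
(after j=9) v = [3,1,2,19,10,11,13,9,8,17,6,4,5]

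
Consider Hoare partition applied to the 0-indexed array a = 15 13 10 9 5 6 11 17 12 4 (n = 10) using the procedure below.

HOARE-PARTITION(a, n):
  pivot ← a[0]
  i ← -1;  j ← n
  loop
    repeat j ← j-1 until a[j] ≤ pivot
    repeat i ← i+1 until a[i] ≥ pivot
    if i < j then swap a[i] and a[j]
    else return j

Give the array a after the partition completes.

pivot=15
j stops at 9 (4), i stops at 0 (15); swap ⇒ 4 13 10 9 5 6 11 17 12 15
j stops at 8 (12), i stops at 7 (17); swap ⇒ 4 13 10 9 5 6 11 12 17 15
j stops at 7, i stops at 8; i≥j ⇒ return 7. a=4 13 10 9 5 6 11 12 17 15

4 13 10 9 5 6 11 12 17 15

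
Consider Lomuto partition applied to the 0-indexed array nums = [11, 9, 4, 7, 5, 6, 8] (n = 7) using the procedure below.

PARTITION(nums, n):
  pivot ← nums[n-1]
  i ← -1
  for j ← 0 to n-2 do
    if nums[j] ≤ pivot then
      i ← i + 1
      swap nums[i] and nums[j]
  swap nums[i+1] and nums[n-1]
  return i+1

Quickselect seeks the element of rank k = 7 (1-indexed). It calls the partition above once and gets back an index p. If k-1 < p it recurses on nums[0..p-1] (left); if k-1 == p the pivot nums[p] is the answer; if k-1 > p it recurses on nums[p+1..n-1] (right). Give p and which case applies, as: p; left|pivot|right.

pivot = nums[6] = 8; i = -1
j=0: nums[0]=11 > 8 → no swap
j=1: nums[1]=9 > 8 → no swap
j=2: nums[2]=4 ≤ 8 → i=0, swap nums[0],nums[2] → [4, 9, 11, 7, 5, 6, 8]
j=3: nums[3]=7 ≤ 8 → i=1, swap nums[1],nums[3] → [4, 7, 11, 9, 5, 6, 8]
j=4: nums[4]=5 ≤ 8 → i=2, swap nums[2],nums[4] → [4, 7, 5, 9, 11, 6, 8]
j=5: nums[5]=6 ≤ 8 → i=3, swap nums[3],nums[5] → [4, 7, 5, 6, 11, 9, 8]
final swap nums[4],nums[6] → [4, 7, 5, 6, 8, 9, 11]; return 4
p = 4; k-1 = 6 > 4 ⇒ right

4; right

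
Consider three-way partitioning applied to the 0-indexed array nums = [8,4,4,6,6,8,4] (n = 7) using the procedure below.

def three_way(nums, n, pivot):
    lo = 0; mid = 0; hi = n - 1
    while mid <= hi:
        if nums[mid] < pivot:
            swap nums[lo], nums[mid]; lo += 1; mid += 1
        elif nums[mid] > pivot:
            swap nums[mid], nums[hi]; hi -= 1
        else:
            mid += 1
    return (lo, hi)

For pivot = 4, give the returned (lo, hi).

pivot = 4; lo=0, mid=0, hi=6
nums[mid]=8>4: swap nums[0],nums[6]; hi=5 → [4,4,4,6,6,8,8]
nums[mid]=4=4: mid=1
nums[mid]=4=4: mid=2
nums[mid]=4=4: mid=3
nums[mid]=6>4: swap nums[3],nums[5]; hi=4 → [4,4,4,8,6,6,8]
nums[mid]=8>4: swap nums[3],nums[4]; hi=3 → [4,4,4,6,8,6,8]
nums[mid]=6>4: swap nums[3],nums[3]; hi=2 → [4,4,4,6,8,6,8]
end: lo=0, hi=2; nums = [4,4,4,6,8,6,8]

(0, 2)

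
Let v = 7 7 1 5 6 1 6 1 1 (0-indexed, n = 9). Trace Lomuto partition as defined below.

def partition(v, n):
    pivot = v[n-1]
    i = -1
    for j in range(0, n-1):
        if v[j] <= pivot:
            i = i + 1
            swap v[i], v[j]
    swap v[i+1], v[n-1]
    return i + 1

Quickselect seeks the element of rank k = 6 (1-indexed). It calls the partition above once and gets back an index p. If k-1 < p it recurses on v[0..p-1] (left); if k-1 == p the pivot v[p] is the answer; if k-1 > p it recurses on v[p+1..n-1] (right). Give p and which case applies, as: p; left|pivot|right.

3; right

pivot = v[8] = 1; i = -1
j=0: v[0]=7 > 1 → no swap
j=1: v[1]=7 > 1 → no swap
j=2: v[2]=1 ≤ 1 → i=0, swap v[0],v[2] → 1 7 7 5 6 1 6 1 1
j=3: v[3]=5 > 1 → no swap
j=4: v[4]=6 > 1 → no swap
j=5: v[5]=1 ≤ 1 → i=1, swap v[1],v[5] → 1 1 7 5 6 7 6 1 1
j=6: v[6]=6 > 1 → no swap
j=7: v[7]=1 ≤ 1 → i=2, swap v[2],v[7] → 1 1 1 5 6 7 6 7 1
final swap v[3],v[8] → 1 1 1 1 6 7 6 7 5; return 3
p = 3; k-1 = 5 > 3 ⇒ right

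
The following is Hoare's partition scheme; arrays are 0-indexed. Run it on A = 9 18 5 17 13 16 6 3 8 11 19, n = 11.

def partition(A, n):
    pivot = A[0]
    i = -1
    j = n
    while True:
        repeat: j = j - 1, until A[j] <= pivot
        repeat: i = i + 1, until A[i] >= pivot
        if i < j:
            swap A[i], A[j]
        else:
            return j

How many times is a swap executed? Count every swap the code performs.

pivot = A[0] = 9; i = -1, j = 11
j→8 (A[8]=8≤9), i→0 (A[0]=9≥9); i<j, swap → 8 18 5 17 13 16 6 3 9 11 19
j→7 (A[7]=3≤9), i→1 (A[1]=18≥9); i<j, swap → 8 3 5 17 13 16 6 18 9 11 19
j→6 (A[6]=6≤9), i→3 (A[3]=17≥9); i<j, swap → 8 3 5 6 13 16 17 18 9 11 19
j→3, i→4; i≥j, return j=3. A = 8 3 5 6 13 16 17 18 9 11 19

3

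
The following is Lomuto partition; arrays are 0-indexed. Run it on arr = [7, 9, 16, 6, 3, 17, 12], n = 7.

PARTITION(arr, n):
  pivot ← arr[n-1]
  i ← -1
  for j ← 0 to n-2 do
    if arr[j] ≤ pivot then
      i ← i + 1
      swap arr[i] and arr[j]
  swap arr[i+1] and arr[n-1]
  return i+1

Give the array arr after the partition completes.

pivot=12, i=-1
j=0: 7≤12, i=0, swap(0,0) ⇒ [7, 9, 16, 6, 3, 17, 12]
j=1: 9≤12, i=1, swap(1,1) ⇒ [7, 9, 16, 6, 3, 17, 12]
j=2: 16>12, skip
j=3: 6≤12, i=2, swap(2,3) ⇒ [7, 9, 6, 16, 3, 17, 12]
j=4: 3≤12, i=3, swap(3,4) ⇒ [7, 9, 6, 3, 16, 17, 12]
j=5: 17>12, skip
swap(4,6) ⇒ [7, 9, 6, 3, 12, 17, 16]; return 4

[7, 9, 6, 3, 12, 17, 16]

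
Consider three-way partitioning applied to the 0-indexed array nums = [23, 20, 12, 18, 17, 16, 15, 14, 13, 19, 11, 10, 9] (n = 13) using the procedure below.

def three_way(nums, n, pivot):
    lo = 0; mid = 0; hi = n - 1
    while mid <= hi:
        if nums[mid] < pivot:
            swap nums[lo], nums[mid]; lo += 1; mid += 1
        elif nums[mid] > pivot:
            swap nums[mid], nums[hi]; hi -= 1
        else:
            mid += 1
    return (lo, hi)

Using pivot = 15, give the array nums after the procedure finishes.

lo=0 mid=0 hi=12
23>15: swap(0,12), hi=11 ⇒ [9, 20, 12, 18, 17, 16, 15, 14, 13, 19, 11, 10, 23]
9<15: swap(0,0), lo=1 mid=1 ⇒ [9, 20, 12, 18, 17, 16, 15, 14, 13, 19, 11, 10, 23]
20>15: swap(1,11), hi=10 ⇒ [9, 10, 12, 18, 17, 16, 15, 14, 13, 19, 11, 20, 23]
10<15: swap(1,1), lo=2 mid=2 ⇒ [9, 10, 12, 18, 17, 16, 15, 14, 13, 19, 11, 20, 23]
12<15: swap(2,2), lo=3 mid=3 ⇒ [9, 10, 12, 18, 17, 16, 15, 14, 13, 19, 11, 20, 23]
18>15: swap(3,10), hi=9 ⇒ [9, 10, 12, 11, 17, 16, 15, 14, 13, 19, 18, 20, 23]
11<15: swap(3,3), lo=4 mid=4 ⇒ [9, 10, 12, 11, 17, 16, 15, 14, 13, 19, 18, 20, 23]
17>15: swap(4,9), hi=8 ⇒ [9, 10, 12, 11, 19, 16, 15, 14, 13, 17, 18, 20, 23]
19>15: swap(4,8), hi=7 ⇒ [9, 10, 12, 11, 13, 16, 15, 14, 19, 17, 18, 20, 23]
13<15: swap(4,4), lo=5 mid=5 ⇒ [9, 10, 12, 11, 13, 16, 15, 14, 19, 17, 18, 20, 23]
16>15: swap(5,7), hi=6 ⇒ [9, 10, 12, 11, 13, 14, 15, 16, 19, 17, 18, 20, 23]
14<15: swap(5,5), lo=6 mid=6 ⇒ [9, 10, 12, 11, 13, 14, 15, 16, 19, 17, 18, 20, 23]
15=15: mid=7
done. lo=6 hi=6; nums=[9, 10, 12, 11, 13, 14, 15, 16, 19, 17, 18, 20, 23]

[9, 10, 12, 11, 13, 14, 15, 16, 19, 17, 18, 20, 23]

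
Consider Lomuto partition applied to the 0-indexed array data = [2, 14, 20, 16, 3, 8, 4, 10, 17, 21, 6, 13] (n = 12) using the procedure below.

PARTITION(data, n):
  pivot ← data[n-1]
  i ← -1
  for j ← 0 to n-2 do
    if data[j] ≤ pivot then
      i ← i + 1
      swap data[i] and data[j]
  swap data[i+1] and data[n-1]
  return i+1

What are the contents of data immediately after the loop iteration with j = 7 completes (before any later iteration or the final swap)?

pivot=13, i=-1
j=0: 2≤13, i=0, swap(0,0) ⇒ [2, 14, 20, 16, 3, 8, 4, 10, 17, 21, 6, 13]
j=1: 14>13, skip
j=2: 20>13, skip
j=3: 16>13, skip
j=4: 3≤13, i=1, swap(1,4) ⇒ [2, 3, 20, 16, 14, 8, 4, 10, 17, 21, 6, 13]
j=5: 8≤13, i=2, swap(2,5) ⇒ [2, 3, 8, 16, 14, 20, 4, 10, 17, 21, 6, 13]
j=6: 4≤13, i=3, swap(3,6) ⇒ [2, 3, 8, 4, 14, 20, 16, 10, 17, 21, 6, 13]
j=7: 10≤13, i=4, swap(4,7) ⇒ [2, 3, 8, 4, 10, 20, 16, 14, 17, 21, 6, 13]
(after j=7) data = [2, 3, 8, 4, 10, 20, 16, 14, 17, 21, 6, 13]

[2, 3, 8, 4, 10, 20, 16, 14, 17, 21, 6, 13]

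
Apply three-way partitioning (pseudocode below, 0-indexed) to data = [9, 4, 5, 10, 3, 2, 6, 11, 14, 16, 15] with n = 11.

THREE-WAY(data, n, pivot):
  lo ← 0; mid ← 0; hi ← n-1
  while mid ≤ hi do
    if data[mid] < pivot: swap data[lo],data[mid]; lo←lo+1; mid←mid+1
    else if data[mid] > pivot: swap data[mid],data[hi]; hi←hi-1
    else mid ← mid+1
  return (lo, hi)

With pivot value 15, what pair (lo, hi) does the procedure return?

(9, 9)

pivot = 15; lo=0, mid=0, hi=10
data[mid]=9<15: swap data[0],data[0]; lo=1,mid=1 → [9, 4, 5, 10, 3, 2, 6, 11, 14, 16, 15]
data[mid]=4<15: swap data[1],data[1]; lo=2,mid=2 → [9, 4, 5, 10, 3, 2, 6, 11, 14, 16, 15]
data[mid]=5<15: swap data[2],data[2]; lo=3,mid=3 → [9, 4, 5, 10, 3, 2, 6, 11, 14, 16, 15]
data[mid]=10<15: swap data[3],data[3]; lo=4,mid=4 → [9, 4, 5, 10, 3, 2, 6, 11, 14, 16, 15]
data[mid]=3<15: swap data[4],data[4]; lo=5,mid=5 → [9, 4, 5, 10, 3, 2, 6, 11, 14, 16, 15]
data[mid]=2<15: swap data[5],data[5]; lo=6,mid=6 → [9, 4, 5, 10, 3, 2, 6, 11, 14, 16, 15]
data[mid]=6<15: swap data[6],data[6]; lo=7,mid=7 → [9, 4, 5, 10, 3, 2, 6, 11, 14, 16, 15]
data[mid]=11<15: swap data[7],data[7]; lo=8,mid=8 → [9, 4, 5, 10, 3, 2, 6, 11, 14, 16, 15]
data[mid]=14<15: swap data[8],data[8]; lo=9,mid=9 → [9, 4, 5, 10, 3, 2, 6, 11, 14, 16, 15]
data[mid]=16>15: swap data[9],data[10]; hi=9 → [9, 4, 5, 10, 3, 2, 6, 11, 14, 15, 16]
data[mid]=15=15: mid=10
end: lo=9, hi=9; data = [9, 4, 5, 10, 3, 2, 6, 11, 14, 15, 16]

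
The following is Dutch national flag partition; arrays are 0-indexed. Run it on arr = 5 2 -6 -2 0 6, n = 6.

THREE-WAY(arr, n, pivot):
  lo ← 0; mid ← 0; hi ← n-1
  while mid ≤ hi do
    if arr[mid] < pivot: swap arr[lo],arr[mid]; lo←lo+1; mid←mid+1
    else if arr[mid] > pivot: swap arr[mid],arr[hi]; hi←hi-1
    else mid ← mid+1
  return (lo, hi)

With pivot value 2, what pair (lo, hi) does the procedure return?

(3, 3)

pivot = 2; lo=0, mid=0, hi=5
arr[mid]=5>2: swap arr[0],arr[5]; hi=4 → 6 2 -6 -2 0 5
arr[mid]=6>2: swap arr[0],arr[4]; hi=3 → 0 2 -6 -2 6 5
arr[mid]=0<2: swap arr[0],arr[0]; lo=1,mid=1 → 0 2 -6 -2 6 5
arr[mid]=2=2: mid=2
arr[mid]=-6<2: swap arr[1],arr[2]; lo=2,mid=3 → 0 -6 2 -2 6 5
arr[mid]=-2<2: swap arr[2],arr[3]; lo=3,mid=4 → 0 -6 -2 2 6 5
end: lo=3, hi=3; arr = 0 -6 -2 2 6 5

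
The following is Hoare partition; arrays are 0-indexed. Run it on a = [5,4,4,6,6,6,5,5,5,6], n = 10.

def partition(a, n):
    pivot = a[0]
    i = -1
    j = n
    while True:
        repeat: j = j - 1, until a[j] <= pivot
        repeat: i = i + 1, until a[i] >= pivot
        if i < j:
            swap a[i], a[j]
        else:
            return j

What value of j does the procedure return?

pivot=5
j stops at 8 (5), i stops at 0 (5); swap ⇒ [5,4,4,6,6,6,5,5,5,6]
j stops at 7 (5), i stops at 3 (6); swap ⇒ [5,4,4,5,6,6,5,6,5,6]
j stops at 6 (5), i stops at 4 (6); swap ⇒ [5,4,4,5,5,6,6,6,5,6]
j stops at 4, i stops at 5; i≥j ⇒ return 4. a=[5,4,4,5,5,6,6,6,5,6]

4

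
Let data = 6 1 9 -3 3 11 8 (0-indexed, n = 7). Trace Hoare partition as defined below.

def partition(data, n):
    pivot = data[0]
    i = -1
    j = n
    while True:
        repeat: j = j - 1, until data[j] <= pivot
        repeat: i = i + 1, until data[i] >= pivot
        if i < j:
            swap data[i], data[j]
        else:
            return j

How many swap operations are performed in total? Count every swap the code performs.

2

pivot=6
j stops at 4 (3), i stops at 0 (6); swap ⇒ 3 1 9 -3 6 11 8
j stops at 3 (-3), i stops at 2 (9); swap ⇒ 3 1 -3 9 6 11 8
j stops at 2, i stops at 3; i≥j ⇒ return 2. data=3 1 -3 9 6 11 8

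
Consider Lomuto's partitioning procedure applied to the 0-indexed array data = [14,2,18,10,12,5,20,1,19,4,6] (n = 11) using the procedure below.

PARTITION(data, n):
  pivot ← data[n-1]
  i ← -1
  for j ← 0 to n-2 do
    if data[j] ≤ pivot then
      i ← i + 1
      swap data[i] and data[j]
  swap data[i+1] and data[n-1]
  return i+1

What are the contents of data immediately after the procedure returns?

[2,5,1,4,6,14,20,18,19,10,12]

pivot=6, i=-1
j=0: 14>6, skip
j=1: 2≤6, i=0, swap(0,1) ⇒ [2,14,18,10,12,5,20,1,19,4,6]
j=2: 18>6, skip
j=3: 10>6, skip
j=4: 12>6, skip
j=5: 5≤6, i=1, swap(1,5) ⇒ [2,5,18,10,12,14,20,1,19,4,6]
j=6: 20>6, skip
j=7: 1≤6, i=2, swap(2,7) ⇒ [2,5,1,10,12,14,20,18,19,4,6]
j=8: 19>6, skip
j=9: 4≤6, i=3, swap(3,9) ⇒ [2,5,1,4,12,14,20,18,19,10,6]
swap(4,10) ⇒ [2,5,1,4,6,14,20,18,19,10,12]; return 4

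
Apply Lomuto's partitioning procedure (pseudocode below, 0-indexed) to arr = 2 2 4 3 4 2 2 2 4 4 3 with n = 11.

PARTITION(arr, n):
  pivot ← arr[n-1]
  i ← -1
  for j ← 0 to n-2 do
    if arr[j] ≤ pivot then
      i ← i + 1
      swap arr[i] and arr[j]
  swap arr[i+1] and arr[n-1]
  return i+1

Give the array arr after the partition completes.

pivot = arr[10] = 3; i = -1
j=0: arr[0]=2 ≤ 3 → i=0, swap arr[0],arr[0] (no change) → 2 2 4 3 4 2 2 2 4 4 3
j=1: arr[1]=2 ≤ 3 → i=1, swap arr[1],arr[1] (no change) → 2 2 4 3 4 2 2 2 4 4 3
j=2: arr[2]=4 > 3 → no swap
j=3: arr[3]=3 ≤ 3 → i=2, swap arr[2],arr[3] → 2 2 3 4 4 2 2 2 4 4 3
j=4: arr[4]=4 > 3 → no swap
j=5: arr[5]=2 ≤ 3 → i=3, swap arr[3],arr[5] → 2 2 3 2 4 4 2 2 4 4 3
j=6: arr[6]=2 ≤ 3 → i=4, swap arr[4],arr[6] → 2 2 3 2 2 4 4 2 4 4 3
j=7: arr[7]=2 ≤ 3 → i=5, swap arr[5],arr[7] → 2 2 3 2 2 2 4 4 4 4 3
j=8: arr[8]=4 > 3 → no swap
j=9: arr[9]=4 > 3 → no swap
final swap arr[6],arr[10] → 2 2 3 2 2 2 3 4 4 4 4; return 6

2 2 3 2 2 2 3 4 4 4 4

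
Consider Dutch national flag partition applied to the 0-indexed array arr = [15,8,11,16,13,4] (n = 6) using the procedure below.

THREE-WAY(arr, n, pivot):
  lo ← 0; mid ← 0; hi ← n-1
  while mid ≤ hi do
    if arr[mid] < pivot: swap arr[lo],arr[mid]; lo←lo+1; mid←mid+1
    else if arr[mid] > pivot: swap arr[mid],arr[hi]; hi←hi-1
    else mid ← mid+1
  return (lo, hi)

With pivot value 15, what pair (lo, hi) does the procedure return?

(4, 4)

pivot = 15; lo=0, mid=0, hi=5
arr[mid]=15=15: mid=1
arr[mid]=8<15: swap arr[0],arr[1]; lo=1,mid=2 → [8,15,11,16,13,4]
arr[mid]=11<15: swap arr[1],arr[2]; lo=2,mid=3 → [8,11,15,16,13,4]
arr[mid]=16>15: swap arr[3],arr[5]; hi=4 → [8,11,15,4,13,16]
arr[mid]=4<15: swap arr[2],arr[3]; lo=3,mid=4 → [8,11,4,15,13,16]
arr[mid]=13<15: swap arr[3],arr[4]; lo=4,mid=5 → [8,11,4,13,15,16]
end: lo=4, hi=4; arr = [8,11,4,13,15,16]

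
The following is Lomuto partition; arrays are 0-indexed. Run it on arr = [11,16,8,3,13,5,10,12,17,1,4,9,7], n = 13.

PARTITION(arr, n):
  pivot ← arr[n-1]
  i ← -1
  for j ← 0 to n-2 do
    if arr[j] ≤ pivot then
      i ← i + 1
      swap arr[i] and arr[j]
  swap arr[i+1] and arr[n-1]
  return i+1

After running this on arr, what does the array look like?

[3,5,1,4,7,16,10,12,17,8,11,9,13]

pivot=7, i=-1
j=0: 11>7, skip
j=1: 16>7, skip
j=2: 8>7, skip
j=3: 3≤7, i=0, swap(0,3) ⇒ [3,16,8,11,13,5,10,12,17,1,4,9,7]
j=4: 13>7, skip
j=5: 5≤7, i=1, swap(1,5) ⇒ [3,5,8,11,13,16,10,12,17,1,4,9,7]
j=6: 10>7, skip
j=7: 12>7, skip
j=8: 17>7, skip
j=9: 1≤7, i=2, swap(2,9) ⇒ [3,5,1,11,13,16,10,12,17,8,4,9,7]
j=10: 4≤7, i=3, swap(3,10) ⇒ [3,5,1,4,13,16,10,12,17,8,11,9,7]
j=11: 9>7, skip
swap(4,12) ⇒ [3,5,1,4,7,16,10,12,17,8,11,9,13]; return 4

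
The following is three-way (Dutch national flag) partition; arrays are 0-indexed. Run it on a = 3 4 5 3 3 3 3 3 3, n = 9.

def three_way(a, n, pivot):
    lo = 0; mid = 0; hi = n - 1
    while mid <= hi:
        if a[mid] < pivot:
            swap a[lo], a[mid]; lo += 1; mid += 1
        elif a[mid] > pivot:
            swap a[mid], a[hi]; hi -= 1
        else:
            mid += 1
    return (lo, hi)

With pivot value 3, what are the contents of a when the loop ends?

pivot = 3; lo=0, mid=0, hi=8
a[mid]=3=3: mid=1
a[mid]=4>3: swap a[1],a[8]; hi=7 → 3 3 5 3 3 3 3 3 4
a[mid]=3=3: mid=2
a[mid]=5>3: swap a[2],a[7]; hi=6 → 3 3 3 3 3 3 3 5 4
a[mid]=3=3: mid=3
a[mid]=3=3: mid=4
a[mid]=3=3: mid=5
a[mid]=3=3: mid=6
a[mid]=3=3: mid=7
end: lo=0, hi=6; a = 3 3 3 3 3 3 3 5 4

3 3 3 3 3 3 3 5 4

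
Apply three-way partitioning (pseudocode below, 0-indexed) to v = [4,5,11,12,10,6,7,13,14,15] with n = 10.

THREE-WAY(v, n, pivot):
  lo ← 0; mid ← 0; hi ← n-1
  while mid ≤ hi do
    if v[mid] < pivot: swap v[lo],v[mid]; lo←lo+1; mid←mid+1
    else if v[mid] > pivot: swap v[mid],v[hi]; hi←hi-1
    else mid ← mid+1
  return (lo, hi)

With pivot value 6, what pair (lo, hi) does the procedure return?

lo=0 mid=0 hi=9
4<6: swap(0,0), lo=1 mid=1 ⇒ [4,5,11,12,10,6,7,13,14,15]
5<6: swap(1,1), lo=2 mid=2 ⇒ [4,5,11,12,10,6,7,13,14,15]
11>6: swap(2,9), hi=8 ⇒ [4,5,15,12,10,6,7,13,14,11]
15>6: swap(2,8), hi=7 ⇒ [4,5,14,12,10,6,7,13,15,11]
14>6: swap(2,7), hi=6 ⇒ [4,5,13,12,10,6,7,14,15,11]
13>6: swap(2,6), hi=5 ⇒ [4,5,7,12,10,6,13,14,15,11]
7>6: swap(2,5), hi=4 ⇒ [4,5,6,12,10,7,13,14,15,11]
6=6: mid=3
12>6: swap(3,4), hi=3 ⇒ [4,5,6,10,12,7,13,14,15,11]
10>6: swap(3,3), hi=2 ⇒ [4,5,6,10,12,7,13,14,15,11]
done. lo=2 hi=2; v=[4,5,6,10,12,7,13,14,15,11]

(2, 2)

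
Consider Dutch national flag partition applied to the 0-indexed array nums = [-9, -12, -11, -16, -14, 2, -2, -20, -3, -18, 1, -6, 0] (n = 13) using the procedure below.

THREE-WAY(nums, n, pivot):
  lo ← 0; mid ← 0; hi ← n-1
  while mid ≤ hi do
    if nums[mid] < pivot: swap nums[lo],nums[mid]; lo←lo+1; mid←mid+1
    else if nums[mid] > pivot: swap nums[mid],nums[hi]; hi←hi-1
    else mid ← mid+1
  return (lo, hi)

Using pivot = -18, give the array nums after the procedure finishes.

[-20, -18, -16, -14, 2, -2, -11, -3, -12, 1, -6, 0, -9]

pivot = -18; lo=0, mid=0, hi=12
nums[mid]=-9>-18: swap nums[0],nums[12]; hi=11 → [0, -12, -11, -16, -14, 2, -2, -20, -3, -18, 1, -6, -9]
nums[mid]=0>-18: swap nums[0],nums[11]; hi=10 → [-6, -12, -11, -16, -14, 2, -2, -20, -3, -18, 1, 0, -9]
nums[mid]=-6>-18: swap nums[0],nums[10]; hi=9 → [1, -12, -11, -16, -14, 2, -2, -20, -3, -18, -6, 0, -9]
nums[mid]=1>-18: swap nums[0],nums[9]; hi=8 → [-18, -12, -11, -16, -14, 2, -2, -20, -3, 1, -6, 0, -9]
nums[mid]=-18=-18: mid=1
nums[mid]=-12>-18: swap nums[1],nums[8]; hi=7 → [-18, -3, -11, -16, -14, 2, -2, -20, -12, 1, -6, 0, -9]
nums[mid]=-3>-18: swap nums[1],nums[7]; hi=6 → [-18, -20, -11, -16, -14, 2, -2, -3, -12, 1, -6, 0, -9]
nums[mid]=-20<-18: swap nums[0],nums[1]; lo=1,mid=2 → [-20, -18, -11, -16, -14, 2, -2, -3, -12, 1, -6, 0, -9]
nums[mid]=-11>-18: swap nums[2],nums[6]; hi=5 → [-20, -18, -2, -16, -14, 2, -11, -3, -12, 1, -6, 0, -9]
nums[mid]=-2>-18: swap nums[2],nums[5]; hi=4 → [-20, -18, 2, -16, -14, -2, -11, -3, -12, 1, -6, 0, -9]
nums[mid]=2>-18: swap nums[2],nums[4]; hi=3 → [-20, -18, -14, -16, 2, -2, -11, -3, -12, 1, -6, 0, -9]
nums[mid]=-14>-18: swap nums[2],nums[3]; hi=2 → [-20, -18, -16, -14, 2, -2, -11, -3, -12, 1, -6, 0, -9]
nums[mid]=-16>-18: swap nums[2],nums[2]; hi=1 → [-20, -18, -16, -14, 2, -2, -11, -3, -12, 1, -6, 0, -9]
end: lo=1, hi=1; nums = [-20, -18, -16, -14, 2, -2, -11, -3, -12, 1, -6, 0, -9]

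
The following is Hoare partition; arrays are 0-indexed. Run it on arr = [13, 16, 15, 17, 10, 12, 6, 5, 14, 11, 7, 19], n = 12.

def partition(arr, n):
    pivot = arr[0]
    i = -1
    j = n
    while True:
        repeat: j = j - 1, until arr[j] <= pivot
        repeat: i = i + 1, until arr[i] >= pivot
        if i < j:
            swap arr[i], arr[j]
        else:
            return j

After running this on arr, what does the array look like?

pivot = arr[0] = 13; i = -1, j = 12
j→10 (arr[10]=7≤13), i→0 (arr[0]=13≥13); i<j, swap → [7, 16, 15, 17, 10, 12, 6, 5, 14, 11, 13, 19]
j→9 (arr[9]=11≤13), i→1 (arr[1]=16≥13); i<j, swap → [7, 11, 15, 17, 10, 12, 6, 5, 14, 16, 13, 19]
j→7 (arr[7]=5≤13), i→2 (arr[2]=15≥13); i<j, swap → [7, 11, 5, 17, 10, 12, 6, 15, 14, 16, 13, 19]
j→6 (arr[6]=6≤13), i→3 (arr[3]=17≥13); i<j, swap → [7, 11, 5, 6, 10, 12, 17, 15, 14, 16, 13, 19]
j→5, i→6; i≥j, return j=5. arr = [7, 11, 5, 6, 10, 12, 17, 15, 14, 16, 13, 19]

[7, 11, 5, 6, 10, 12, 17, 15, 14, 16, 13, 19]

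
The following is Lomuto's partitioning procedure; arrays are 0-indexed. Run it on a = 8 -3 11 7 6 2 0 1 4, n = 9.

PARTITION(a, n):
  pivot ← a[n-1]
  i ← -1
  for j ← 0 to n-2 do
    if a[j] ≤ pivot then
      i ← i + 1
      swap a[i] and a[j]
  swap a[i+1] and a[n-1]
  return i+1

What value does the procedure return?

4

pivot = a[8] = 4; i = -1
j=0: a[0]=8 > 4 → no swap
j=1: a[1]=-3 ≤ 4 → i=0, swap a[0],a[1] → -3 8 11 7 6 2 0 1 4
j=2: a[2]=11 > 4 → no swap
j=3: a[3]=7 > 4 → no swap
j=4: a[4]=6 > 4 → no swap
j=5: a[5]=2 ≤ 4 → i=1, swap a[1],a[5] → -3 2 11 7 6 8 0 1 4
j=6: a[6]=0 ≤ 4 → i=2, swap a[2],a[6] → -3 2 0 7 6 8 11 1 4
j=7: a[7]=1 ≤ 4 → i=3, swap a[3],a[7] → -3 2 0 1 6 8 11 7 4
final swap a[4],a[8] → -3 2 0 1 4 8 11 7 6; return 4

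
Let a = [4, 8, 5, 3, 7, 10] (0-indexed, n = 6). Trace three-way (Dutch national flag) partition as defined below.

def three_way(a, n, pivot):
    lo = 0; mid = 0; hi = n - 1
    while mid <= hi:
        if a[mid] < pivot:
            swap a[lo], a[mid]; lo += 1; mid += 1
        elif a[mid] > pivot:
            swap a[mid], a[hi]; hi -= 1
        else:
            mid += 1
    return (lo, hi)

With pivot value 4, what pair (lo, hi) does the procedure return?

lo=0 mid=0 hi=5
4=4: mid=1
8>4: swap(1,5), hi=4 ⇒ [4, 10, 5, 3, 7, 8]
10>4: swap(1,4), hi=3 ⇒ [4, 7, 5, 3, 10, 8]
7>4: swap(1,3), hi=2 ⇒ [4, 3, 5, 7, 10, 8]
3<4: swap(0,1), lo=1 mid=2 ⇒ [3, 4, 5, 7, 10, 8]
5>4: swap(2,2), hi=1 ⇒ [3, 4, 5, 7, 10, 8]
done. lo=1 hi=1; a=[3, 4, 5, 7, 10, 8]

(1, 1)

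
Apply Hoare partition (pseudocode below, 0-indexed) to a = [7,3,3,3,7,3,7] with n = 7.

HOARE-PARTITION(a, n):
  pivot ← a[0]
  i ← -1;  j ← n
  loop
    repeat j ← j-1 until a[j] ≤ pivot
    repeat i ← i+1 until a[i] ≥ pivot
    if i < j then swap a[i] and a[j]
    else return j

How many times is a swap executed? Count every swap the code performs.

2

pivot = a[0] = 7; i = -1, j = 7
j→6 (a[6]=7≤7), i→0 (a[0]=7≥7); i<j, swap → [7,3,3,3,7,3,7]
j→5 (a[5]=3≤7), i→4 (a[4]=7≥7); i<j, swap → [7,3,3,3,3,7,7]
j→4, i→5; i≥j, return j=4. a = [7,3,3,3,3,7,7]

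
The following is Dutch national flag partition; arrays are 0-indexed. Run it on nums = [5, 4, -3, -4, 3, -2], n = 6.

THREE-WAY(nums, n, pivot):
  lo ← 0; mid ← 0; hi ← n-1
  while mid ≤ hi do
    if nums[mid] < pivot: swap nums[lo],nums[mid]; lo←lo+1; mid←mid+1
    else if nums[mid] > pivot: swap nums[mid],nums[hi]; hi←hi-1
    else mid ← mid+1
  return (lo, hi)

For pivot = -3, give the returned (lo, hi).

pivot = -3; lo=0, mid=0, hi=5
nums[mid]=5>-3: swap nums[0],nums[5]; hi=4 → [-2, 4, -3, -4, 3, 5]
nums[mid]=-2>-3: swap nums[0],nums[4]; hi=3 → [3, 4, -3, -4, -2, 5]
nums[mid]=3>-3: swap nums[0],nums[3]; hi=2 → [-4, 4, -3, 3, -2, 5]
nums[mid]=-4<-3: swap nums[0],nums[0]; lo=1,mid=1 → [-4, 4, -3, 3, -2, 5]
nums[mid]=4>-3: swap nums[1],nums[2]; hi=1 → [-4, -3, 4, 3, -2, 5]
nums[mid]=-3=-3: mid=2
end: lo=1, hi=1; nums = [-4, -3, 4, 3, -2, 5]

(1, 1)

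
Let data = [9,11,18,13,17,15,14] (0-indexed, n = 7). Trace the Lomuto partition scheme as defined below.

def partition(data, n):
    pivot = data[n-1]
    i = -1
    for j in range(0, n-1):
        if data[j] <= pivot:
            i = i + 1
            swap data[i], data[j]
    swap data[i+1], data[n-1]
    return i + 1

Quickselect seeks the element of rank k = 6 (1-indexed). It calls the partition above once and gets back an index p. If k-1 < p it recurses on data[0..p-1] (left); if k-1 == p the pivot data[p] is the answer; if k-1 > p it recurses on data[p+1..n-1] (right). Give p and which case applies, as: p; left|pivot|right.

3; right

pivot=14, i=-1
j=0: 9≤14, i=0, swap(0,0) ⇒ [9,11,18,13,17,15,14]
j=1: 11≤14, i=1, swap(1,1) ⇒ [9,11,18,13,17,15,14]
j=2: 18>14, skip
j=3: 13≤14, i=2, swap(2,3) ⇒ [9,11,13,18,17,15,14]
j=4: 17>14, skip
j=5: 15>14, skip
swap(3,6) ⇒ [9,11,13,14,17,15,18]; return 3
p = 3; k-1 = 5 > 3 ⇒ right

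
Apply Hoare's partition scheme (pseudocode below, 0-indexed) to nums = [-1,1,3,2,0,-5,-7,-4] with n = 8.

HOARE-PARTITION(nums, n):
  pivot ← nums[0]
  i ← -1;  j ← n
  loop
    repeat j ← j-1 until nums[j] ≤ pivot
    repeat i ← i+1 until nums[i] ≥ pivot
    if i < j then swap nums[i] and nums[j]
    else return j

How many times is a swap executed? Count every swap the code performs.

3

pivot = nums[0] = -1; i = -1, j = 8
j→7 (nums[7]=-4≤-1), i→0 (nums[0]=-1≥-1); i<j, swap → [-4,1,3,2,0,-5,-7,-1]
j→6 (nums[6]=-7≤-1), i→1 (nums[1]=1≥-1); i<j, swap → [-4,-7,3,2,0,-5,1,-1]
j→5 (nums[5]=-5≤-1), i→2 (nums[2]=3≥-1); i<j, swap → [-4,-7,-5,2,0,3,1,-1]
j→2, i→3; i≥j, return j=2. nums = [-4,-7,-5,2,0,3,1,-1]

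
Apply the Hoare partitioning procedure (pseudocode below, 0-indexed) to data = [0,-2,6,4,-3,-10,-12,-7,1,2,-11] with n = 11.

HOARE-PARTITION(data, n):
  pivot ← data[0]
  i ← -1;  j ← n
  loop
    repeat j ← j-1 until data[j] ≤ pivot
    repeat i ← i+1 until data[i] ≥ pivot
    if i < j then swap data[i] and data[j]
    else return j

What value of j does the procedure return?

pivot = data[0] = 0; i = -1, j = 11
j→10 (data[10]=-11≤0), i→0 (data[0]=0≥0); i<j, swap → [-11,-2,6,4,-3,-10,-12,-7,1,2,0]
j→7 (data[7]=-7≤0), i→2 (data[2]=6≥0); i<j, swap → [-11,-2,-7,4,-3,-10,-12,6,1,2,0]
j→6 (data[6]=-12≤0), i→3 (data[3]=4≥0); i<j, swap → [-11,-2,-7,-12,-3,-10,4,6,1,2,0]
j→5, i→6; i≥j, return j=5. data = [-11,-2,-7,-12,-3,-10,4,6,1,2,0]

5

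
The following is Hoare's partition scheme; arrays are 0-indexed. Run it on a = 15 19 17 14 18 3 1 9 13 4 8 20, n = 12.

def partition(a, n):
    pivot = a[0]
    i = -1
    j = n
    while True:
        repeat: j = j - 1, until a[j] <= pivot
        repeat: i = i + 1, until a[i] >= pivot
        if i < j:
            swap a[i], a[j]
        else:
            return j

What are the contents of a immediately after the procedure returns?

pivot = a[0] = 15; i = -1, j = 12
j→10 (a[10]=8≤15), i→0 (a[0]=15≥15); i<j, swap → 8 19 17 14 18 3 1 9 13 4 15 20
j→9 (a[9]=4≤15), i→1 (a[1]=19≥15); i<j, swap → 8 4 17 14 18 3 1 9 13 19 15 20
j→8 (a[8]=13≤15), i→2 (a[2]=17≥15); i<j, swap → 8 4 13 14 18 3 1 9 17 19 15 20
j→7 (a[7]=9≤15), i→4 (a[4]=18≥15); i<j, swap → 8 4 13 14 9 3 1 18 17 19 15 20
j→6, i→7; i≥j, return j=6. a = 8 4 13 14 9 3 1 18 17 19 15 20

8 4 13 14 9 3 1 18 17 19 15 20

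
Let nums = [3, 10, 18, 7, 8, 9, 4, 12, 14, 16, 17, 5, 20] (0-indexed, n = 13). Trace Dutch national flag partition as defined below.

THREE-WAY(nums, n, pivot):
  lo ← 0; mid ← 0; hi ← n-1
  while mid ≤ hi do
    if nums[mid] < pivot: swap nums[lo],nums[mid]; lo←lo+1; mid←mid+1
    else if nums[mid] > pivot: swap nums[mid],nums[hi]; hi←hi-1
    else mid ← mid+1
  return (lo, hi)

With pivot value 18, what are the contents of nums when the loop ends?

[3, 10, 7, 8, 9, 4, 12, 14, 16, 17, 5, 18, 20]

pivot = 18; lo=0, mid=0, hi=12
nums[mid]=3<18: swap nums[0],nums[0]; lo=1,mid=1 → [3, 10, 18, 7, 8, 9, 4, 12, 14, 16, 17, 5, 20]
nums[mid]=10<18: swap nums[1],nums[1]; lo=2,mid=2 → [3, 10, 18, 7, 8, 9, 4, 12, 14, 16, 17, 5, 20]
nums[mid]=18=18: mid=3
nums[mid]=7<18: swap nums[2],nums[3]; lo=3,mid=4 → [3, 10, 7, 18, 8, 9, 4, 12, 14, 16, 17, 5, 20]
nums[mid]=8<18: swap nums[3],nums[4]; lo=4,mid=5 → [3, 10, 7, 8, 18, 9, 4, 12, 14, 16, 17, 5, 20]
nums[mid]=9<18: swap nums[4],nums[5]; lo=5,mid=6 → [3, 10, 7, 8, 9, 18, 4, 12, 14, 16, 17, 5, 20]
nums[mid]=4<18: swap nums[5],nums[6]; lo=6,mid=7 → [3, 10, 7, 8, 9, 4, 18, 12, 14, 16, 17, 5, 20]
nums[mid]=12<18: swap nums[6],nums[7]; lo=7,mid=8 → [3, 10, 7, 8, 9, 4, 12, 18, 14, 16, 17, 5, 20]
nums[mid]=14<18: swap nums[7],nums[8]; lo=8,mid=9 → [3, 10, 7, 8, 9, 4, 12, 14, 18, 16, 17, 5, 20]
nums[mid]=16<18: swap nums[8],nums[9]; lo=9,mid=10 → [3, 10, 7, 8, 9, 4, 12, 14, 16, 18, 17, 5, 20]
nums[mid]=17<18: swap nums[9],nums[10]; lo=10,mid=11 → [3, 10, 7, 8, 9, 4, 12, 14, 16, 17, 18, 5, 20]
nums[mid]=5<18: swap nums[10],nums[11]; lo=11,mid=12 → [3, 10, 7, 8, 9, 4, 12, 14, 16, 17, 5, 18, 20]
nums[mid]=20>18: swap nums[12],nums[12]; hi=11 → [3, 10, 7, 8, 9, 4, 12, 14, 16, 17, 5, 18, 20]
end: lo=11, hi=11; nums = [3, 10, 7, 8, 9, 4, 12, 14, 16, 17, 5, 18, 20]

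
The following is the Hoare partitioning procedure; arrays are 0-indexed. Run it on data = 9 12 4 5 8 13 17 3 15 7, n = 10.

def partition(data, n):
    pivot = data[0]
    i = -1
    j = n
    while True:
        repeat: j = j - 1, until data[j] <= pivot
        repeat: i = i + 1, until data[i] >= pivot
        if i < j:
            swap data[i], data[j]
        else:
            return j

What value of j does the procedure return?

4

pivot=9
j stops at 9 (7), i stops at 0 (9); swap ⇒ 7 12 4 5 8 13 17 3 15 9
j stops at 7 (3), i stops at 1 (12); swap ⇒ 7 3 4 5 8 13 17 12 15 9
j stops at 4, i stops at 5; i≥j ⇒ return 4. data=7 3 4 5 8 13 17 12 15 9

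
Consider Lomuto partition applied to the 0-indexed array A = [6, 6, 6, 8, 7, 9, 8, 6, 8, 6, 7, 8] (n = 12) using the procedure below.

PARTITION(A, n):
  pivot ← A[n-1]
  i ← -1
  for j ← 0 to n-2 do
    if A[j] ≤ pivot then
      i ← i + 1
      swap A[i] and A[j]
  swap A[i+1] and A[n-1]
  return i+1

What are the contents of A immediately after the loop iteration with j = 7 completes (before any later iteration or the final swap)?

[6, 6, 6, 8, 7, 8, 6, 9, 8, 6, 7, 8]

pivot = A[11] = 8; i = -1
j=0: A[0]=6 ≤ 8 → i=0, swap A[0],A[0] (no change) → [6, 6, 6, 8, 7, 9, 8, 6, 8, 6, 7, 8]
j=1: A[1]=6 ≤ 8 → i=1, swap A[1],A[1] (no change) → [6, 6, 6, 8, 7, 9, 8, 6, 8, 6, 7, 8]
j=2: A[2]=6 ≤ 8 → i=2, swap A[2],A[2] (no change) → [6, 6, 6, 8, 7, 9, 8, 6, 8, 6, 7, 8]
j=3: A[3]=8 ≤ 8 → i=3, swap A[3],A[3] (no change) → [6, 6, 6, 8, 7, 9, 8, 6, 8, 6, 7, 8]
j=4: A[4]=7 ≤ 8 → i=4, swap A[4],A[4] (no change) → [6, 6, 6, 8, 7, 9, 8, 6, 8, 6, 7, 8]
j=5: A[5]=9 > 8 → no swap
j=6: A[6]=8 ≤ 8 → i=5, swap A[5],A[6] → [6, 6, 6, 8, 7, 8, 9, 6, 8, 6, 7, 8]
j=7: A[7]=6 ≤ 8 → i=6, swap A[6],A[7] → [6, 6, 6, 8, 7, 8, 6, 9, 8, 6, 7, 8]
(after j=7) A = [6, 6, 6, 8, 7, 8, 6, 9, 8, 6, 7, 8]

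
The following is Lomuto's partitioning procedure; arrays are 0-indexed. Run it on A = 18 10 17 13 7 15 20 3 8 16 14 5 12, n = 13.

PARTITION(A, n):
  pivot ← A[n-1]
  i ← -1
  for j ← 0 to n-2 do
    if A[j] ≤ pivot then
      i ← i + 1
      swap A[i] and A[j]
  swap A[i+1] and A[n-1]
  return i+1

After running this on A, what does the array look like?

10 7 3 8 5 12 20 17 13 16 14 18 15

pivot=12, i=-1
j=0: 18>12, skip
j=1: 10≤12, i=0, swap(0,1) ⇒ 10 18 17 13 7 15 20 3 8 16 14 5 12
j=2: 17>12, skip
j=3: 13>12, skip
j=4: 7≤12, i=1, swap(1,4) ⇒ 10 7 17 13 18 15 20 3 8 16 14 5 12
j=5: 15>12, skip
j=6: 20>12, skip
j=7: 3≤12, i=2, swap(2,7) ⇒ 10 7 3 13 18 15 20 17 8 16 14 5 12
j=8: 8≤12, i=3, swap(3,8) ⇒ 10 7 3 8 18 15 20 17 13 16 14 5 12
j=9: 16>12, skip
j=10: 14>12, skip
j=11: 5≤12, i=4, swap(4,11) ⇒ 10 7 3 8 5 15 20 17 13 16 14 18 12
swap(5,12) ⇒ 10 7 3 8 5 12 20 17 13 16 14 18 15; return 5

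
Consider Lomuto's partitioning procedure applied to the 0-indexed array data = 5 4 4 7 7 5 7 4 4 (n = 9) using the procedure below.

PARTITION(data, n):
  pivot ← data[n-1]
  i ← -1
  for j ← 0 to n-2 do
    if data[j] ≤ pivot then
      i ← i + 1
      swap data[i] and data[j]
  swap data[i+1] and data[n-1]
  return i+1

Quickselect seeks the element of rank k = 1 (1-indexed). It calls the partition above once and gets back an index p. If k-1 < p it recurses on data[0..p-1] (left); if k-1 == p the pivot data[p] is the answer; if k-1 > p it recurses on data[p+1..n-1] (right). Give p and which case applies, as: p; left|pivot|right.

pivot=4, i=-1
j=0: 5>4, skip
j=1: 4≤4, i=0, swap(0,1) ⇒ 4 5 4 7 7 5 7 4 4
j=2: 4≤4, i=1, swap(1,2) ⇒ 4 4 5 7 7 5 7 4 4
j=3: 7>4, skip
j=4: 7>4, skip
j=5: 5>4, skip
j=6: 7>4, skip
j=7: 4≤4, i=2, swap(2,7) ⇒ 4 4 4 7 7 5 7 5 4
swap(3,8) ⇒ 4 4 4 4 7 5 7 5 7; return 3
p = 3; k-1 = 0 < 3 ⇒ left

3; left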